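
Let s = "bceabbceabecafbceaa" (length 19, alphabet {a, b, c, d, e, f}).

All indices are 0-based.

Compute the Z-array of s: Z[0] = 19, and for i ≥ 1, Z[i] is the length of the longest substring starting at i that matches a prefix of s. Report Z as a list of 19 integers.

Z[0]=19
i=1: outside box; Z[1]=0
i=2: outside box; Z[2]=0
i=3: outside box; Z[3]=0
i=4: outside box; Z[4]=1 extend→box=[4,5)
i=5: outside box; Z[5]=5 extend→box=[5,10)
i=6: min(r-i=4, Z[1]=0)=0; Z[6]=0
i=7: min(r-i=3, Z[2]=0)=0; Z[7]=0
i=8: min(r-i=2, Z[3]=0)=0; Z[8]=0
i=9: min(r-i=1, Z[4]=1)=1; Z[9]=1
i=10: outside box; Z[10]=0
i=11: outside box; Z[11]=0
i=12: outside box; Z[12]=0
i=13: outside box; Z[13]=0
i=14: outside box; Z[14]=4 extend→box=[14,18)
i=15: min(r-i=3, Z[1]=0)=0; Z[15]=0
i=16: min(r-i=2, Z[2]=0)=0; Z[16]=0
i=17: min(r-i=1, Z[3]=0)=0; Z[17]=0
i=18: outside box; Z[18]=0

[19, 0, 0, 0, 1, 5, 0, 0, 0, 1, 0, 0, 0, 0, 4, 0, 0, 0, 0]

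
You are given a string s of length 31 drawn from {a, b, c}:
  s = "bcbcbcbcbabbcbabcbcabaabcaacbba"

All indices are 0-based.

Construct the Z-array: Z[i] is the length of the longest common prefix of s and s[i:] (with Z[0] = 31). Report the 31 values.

[31, 0, 7, 0, 5, 0, 3, 0, 1, 0, 1, 3, 0, 1, 0, 4, 0, 2, 0, 0, 1, 0, 0, 2, 0, 0, 0, 0, 1, 1, 0]

Z[0]=31
i=1: outside box; Z[1]=0
i=2: outside box; Z[2]=7 scan→box=[2,9)
i=3: min(r-i=6, Z[1]=0)=0; Z[3]=0
i=4: min(r-i=5, Z[2]=7)=5; Z[4]=5
i=5: min(r-i=4, Z[3]=0)=0; Z[5]=0
i=6: min(r-i=3, Z[4]=5)=3; Z[6]=3
i=7: min(r-i=2, Z[5]=0)=0; Z[7]=0
i=8: min(r-i=1, Z[6]=3)=1; Z[8]=1
i=9: outside box; Z[9]=0
i=10: outside box; Z[10]=1 scan→box=[10,11)
i=11: outside box; Z[11]=3 scan→box=[11,14)
i=12: min(r-i=2, Z[1]=0)=0; Z[12]=0
i=13: min(r-i=1, Z[2]=7)=1; Z[13]=1
i=14: outside box; Z[14]=0
i=15: outside box; Z[15]=4 scan→box=[15,19)
i=16: min(r-i=3, Z[1]=0)=0; Z[16]=0
i=17: min(r-i=2, Z[2]=7)=2; Z[17]=2
i=18: min(r-i=1, Z[3]=0)=0; Z[18]=0
i=19: outside box; Z[19]=0
i=20: outside box; Z[20]=1 scan→box=[20,21)
i=21: outside box; Z[21]=0
i=22: outside box; Z[22]=0
i=23: outside box; Z[23]=2 scan→box=[23,25)
i=24: min(r-i=1, Z[1]=0)=0; Z[24]=0
i=25: outside box; Z[25]=0
i=26: outside box; Z[26]=0
i=27: outside box; Z[27]=0
i=28: outside box; Z[28]=1 scan→box=[28,29)
i=29: outside box; Z[29]=1 scan→box=[29,30)
i=30: outside box; Z[30]=0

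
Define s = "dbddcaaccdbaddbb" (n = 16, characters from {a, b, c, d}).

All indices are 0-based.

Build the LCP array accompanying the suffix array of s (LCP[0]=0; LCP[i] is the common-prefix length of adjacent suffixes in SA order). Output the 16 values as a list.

[0, 1, 1, 0, 1, 1, 1, 0, 1, 1, 0, 2, 2, 1, 1, 2]

rank→(start, suffix):
  0 → (5, 'aaccdbaddbb')
  1 → (6, 'accdbaddbb')
  2 → (11, 'addbb')
  3 → (15, 'b')
  4 → (10, 'baddbb')
  5 → (14, 'bb')
  6 → (1, 'bddcaaccdbaddbb')
  7 → (4, 'caaccdbaddbb')
  8 → (7, 'ccdbaddbb')
  9 → (8, 'cdbaddbb')
  10 → (9, 'dbaddbb')
  11 → (13, 'dbb')
  12 → (0, 'dbddcaaccdbaddbb')
  13 → (3, 'dcaaccdbaddbb')
  14 → (12, 'ddbb')
  15 → (2, 'ddcaaccdbaddbb')

SA = [5, 6, 11, 15, 10, 14, 1, 4, 7, 8, 9, 13, 0, 3, 12, 2]
rank  pair      lcp
   1  s[5:],s[6:]  1  'a'
   2  s[6:],s[11:]  1  'a'
   3  s[11:],s[15:]  0  ''
   4  s[15:],s[10:]  1  'b'
   5  s[10:],s[14:]  1  'b'
   6  s[14:],s[1:]  1  'b'
   7  s[1:],s[4:]  0  ''
   8  s[4:],s[7:]  1  'c'
   9  s[7:],s[8:]  1  'c'
  10  s[8:],s[9:]  0  ''
  11  s[9:],s[13:]  2  'db'
  12  s[13:],s[0:]  2  'db'
  13  s[0:],s[3:]  1  'd'
  14  s[3:],s[12:]  1  'd'
  15  s[12:],s[2:]  2  'dd'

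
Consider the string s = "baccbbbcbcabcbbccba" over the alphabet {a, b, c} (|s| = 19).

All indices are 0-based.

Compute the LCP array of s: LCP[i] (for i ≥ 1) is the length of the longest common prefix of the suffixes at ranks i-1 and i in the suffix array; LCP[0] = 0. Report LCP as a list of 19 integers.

[0, 1, 1, 0, 2, 1, 2, 3, 1, 2, 3, 2, 0, 1, 2, 3, 2, 1, 3]

rank | idx | suffix
   0 |  18 | a
   1 |  10 | abcbbccba
   2 |   1 | accbbbcbcabcbbccba
   3 |  17 | ba
   4 |   0 | baccbbbcbcabcbbccba
   5 |   4 | bbbcbcabcbbccba
   6 |   5 | bbcbcabcbbccba
   7 |  13 | bbccba
   8 |   8 | bcabcbbccba
   9 |  11 | bcbbccba
  10 |   6 | bcbcabcbbccba
  11 |  14 | bccba
  12 |   9 | cabcbbccba
  13 |  16 | cba
  14 |   3 | cbbbcbcabcbbccba
  15 |  12 | cbbccba
  16 |   7 | cbcabcbbccba
  17 |  15 | ccba
  18 |   2 | ccbbbcbcabcbbccba

SA = [18, 10, 1, 17, 0, 4, 5, 13, 8, 11, 6, 14, 9, 16, 3, 12, 7, 15, 2]
rank  pair      lcp
   1  s[18:],s[10:]  1  'a'
   2  s[10:],s[1:]  1  'a'
   3  s[1:],s[17:]  0  ''
   4  s[17:],s[0:]  2  'ba'
   5  s[0:],s[4:]  1  'b'
   6  s[4:],s[5:]  2  'bb'
   7  s[5:],s[13:]  3  'bbc'
   8  s[13:],s[8:]  1  'b'
   9  s[8:],s[11:]  2  'bc'
  10  s[11:],s[6:]  3  'bcb'
  11  s[6:],s[14:]  2  'bc'
  12  s[14:],s[9:]  0  ''
  13  s[9:],s[16:]  1  'c'
  14  s[16:],s[3:]  2  'cb'
  15  s[3:],s[12:]  3  'cbb'
  16  s[12:],s[7:]  2  'cb'
  17  s[7:],s[15:]  1  'c'
  18  s[15:],s[2:]  3  'ccb'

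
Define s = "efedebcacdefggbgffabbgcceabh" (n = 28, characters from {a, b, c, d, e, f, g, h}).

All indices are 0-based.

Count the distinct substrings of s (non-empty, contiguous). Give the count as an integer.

382

rank | idx | suffix
   0 |  18 | abbgcceabh
   1 |  25 | abh
   2 |   7 | acdefggbgffabbgcceabh
   3 |  19 | bbgcceabh
   4 |   5 | bcacdefggbgffabbgcceabh
   5 |  20 | bgcceabh
   6 |  14 | bgffabbgcceabh
   7 |  26 | bh
   8 |   6 | cacdefggbgffabbgcceabh
   9 |  22 | cceabh
  10 |   8 | cdefggbgffabbgcceabh
  11 |  23 | ceabh
  12 |   3 | debcacdefggbgffabbgcceabh
  13 |   9 | defggbgffabbgcceabh
  14 |  24 | eabh
  15 |   4 | ebcacdefggbgffabbgcceabh
  16 |   2 | edebcacdefggbgffabbgcceabh
  17 |   0 | efedebcacdefggbgffabbgcceabh
  18 |  10 | efggbgffabbgcceabh
  19 |  17 | fabbgcceabh
  20 |   1 | fedebcacdefggbgffabbgcceabh
  21 |  16 | ffabbgcceabh
  22 |  11 | fggbgffabbgcceabh
  23 |  13 | gbgffabbgcceabh
  24 |  21 | gcceabh
  25 |  15 | gffabbgcceabh
  26 |  12 | ggbgffabbgcceabh
  27 |  27 | h

SA = [18, 25, 7, 19, 5, 20, 14, 26, 6, 22, 8, 23, 3, 9, 24, 4, 2, 0, 10, 17, 1, 16, 11, 13, 21, 15, 12, 27]
rank  pair      lcp
   1  s[18:],s[25:]  2  'ab'
   2  s[25:],s[7:]  1  'a'
   3  s[7:],s[19:]  0  ''
   4  s[19:],s[5:]  1  'b'
   5  s[5:],s[20:]  1  'b'
   6  s[20:],s[14:]  2  'bg'
   7  s[14:],s[26:]  1  'b'
   8  s[26:],s[6:]  0  ''
   9  s[6:],s[22:]  1  'c'
  10  s[22:],s[8:]  1  'c'
  11  s[8:],s[23:]  1  'c'
  12  s[23:],s[3:]  0  ''
  13  s[3:],s[9:]  2  'de'
  14  s[9:],s[24:]  0  ''
  15  s[24:],s[4:]  1  'e'
  16  s[4:],s[2:]  1  'e'
  17  s[2:],s[0:]  1  'e'
  18  s[0:],s[10:]  2  'ef'
  19  s[10:],s[17:]  0  ''
  20  s[17:],s[1:]  1  'f'
  21  s[1:],s[16:]  1  'f'
  22  s[16:],s[11:]  1  'f'
  23  s[11:],s[13:]  0  ''
  24  s[13:],s[21:]  1  'g'
  25  s[21:],s[15:]  1  'g'
  26  s[15:],s[12:]  1  'g'
  27  s[12:],s[27:]  0  ''

n(n+1)/2 = 28·29/2 = 406
Σ LCP = 0 + 2 + 1 + 0 + 1 + 1 + 2 + 1 + 0 + 1 + 1 + 1 + 0 + 2 + 0 + 1 + 1 + 1 + 2 + 0 + 1 + 1 + 1 + 0 + 1 + 1 + 1 + 0 = 24
distinct = 406 − 24 = 382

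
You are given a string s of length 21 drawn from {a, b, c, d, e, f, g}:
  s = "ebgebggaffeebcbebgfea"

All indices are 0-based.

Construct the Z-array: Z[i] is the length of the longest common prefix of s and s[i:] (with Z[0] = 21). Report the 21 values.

[21, 0, 0, 3, 0, 0, 0, 0, 0, 0, 1, 2, 0, 0, 0, 3, 0, 0, 0, 1, 0]

Z[0]=21
i=1: i≥r, start 0; Z[1]=0
i=2: i≥r, start 0; Z[2]=0
i=3: i≥r, start 0; Z[3]=3 scan→box=[3,6)
i=4: min(r-i=2, Z[1]=0)=0; Z[4]=0
i=5: min(r-i=1, Z[2]=0)=0; Z[5]=0
i=6: i≥r, start 0; Z[6]=0
i=7: i≥r, start 0; Z[7]=0
i=8: i≥r, start 0; Z[8]=0
i=9: i≥r, start 0; Z[9]=0
i=10: i≥r, start 0; Z[10]=1 scan→box=[10,11)
i=11: i≥r, start 0; Z[11]=2 scan→box=[11,13)
i=12: min(r-i=1, Z[1]=0)=0; Z[12]=0
i=13: i≥r, start 0; Z[13]=0
i=14: i≥r, start 0; Z[14]=0
i=15: i≥r, start 0; Z[15]=3 scan→box=[15,18)
i=16: min(r-i=2, Z[1]=0)=0; Z[16]=0
i=17: min(r-i=1, Z[2]=0)=0; Z[17]=0
i=18: i≥r, start 0; Z[18]=0
i=19: i≥r, start 0; Z[19]=1 scan→box=[19,20)
i=20: i≥r, start 0; Z[20]=0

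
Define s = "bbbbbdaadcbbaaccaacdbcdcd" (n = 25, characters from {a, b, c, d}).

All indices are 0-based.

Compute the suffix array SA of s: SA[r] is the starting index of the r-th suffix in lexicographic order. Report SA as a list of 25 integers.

[12, 16, 6, 13, 17, 7, 11, 10, 0, 1, 2, 3, 20, 4, 15, 9, 14, 23, 18, 21, 24, 5, 19, 8, 22]

rank | idx | suffix
   0 |  12 | aaccaacdbcdcd
   1 |  16 | aacdbcdcd
   2 |   6 | aadcbbaaccaacdbcdcd
   3 |  13 | accaacdbcdcd
   4 |  17 | acdbcdcd
   5 |   7 | adcbbaaccaacdbcdcd
   6 |  11 | baaccaacdbcdcd
   7 |  10 | bbaaccaacdbcdcd
   8 |   0 | bbbbbdaadcbbaaccaacdbcdcd
   9 |   1 | bbbbdaadcbbaaccaacdbcdcd
  10 |   2 | bbbdaadcbbaaccaacdbcdcd
  11 |   3 | bbdaadcbbaaccaacdbcdcd
  12 |  20 | bcdcd
  13 |   4 | bdaadcbbaaccaacdbcdcd
  14 |  15 | caacdbcdcd
  15 |   9 | cbbaaccaacdbcdcd
  16 |  14 | ccaacdbcdcd
  17 |  23 | cd
  18 |  18 | cdbcdcd
  19 |  21 | cdcd
  20 |  24 | d
  21 |   5 | daadcbbaaccaacdbcdcd
  22 |  19 | dbcdcd
  23 |   8 | dcbbaaccaacdbcdcd
  24 |  22 | dcd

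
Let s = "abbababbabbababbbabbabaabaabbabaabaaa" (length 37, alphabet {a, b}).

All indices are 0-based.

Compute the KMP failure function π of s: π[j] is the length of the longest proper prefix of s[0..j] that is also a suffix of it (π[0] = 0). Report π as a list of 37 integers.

π[0] = 0
j=1 s[j]='b': π[1]=0 (border '')
j=2 s[j]='b': π[2]=0 (border '')
j=3 s[j]='a': π[3]=1 (border 'a')
j=4 s[j]='b': π[4]=2 (border 'ab')
j=5 s[j]='a': k: 2→0; π[5]=1 (border 'a')
j=6 s[j]='b': π[6]=2 (border 'ab')
j=7 s[j]='b': π[7]=3 (border 'abb')
j=8 s[j]='a': π[8]=4 (border 'abba')
j=9 s[j]='b': π[9]=5 (border 'abbab')
j=10 s[j]='b': k: 5→2; π[10]=3 (border 'abb')
j=11 s[j]='a': π[11]=4 (border 'abba')
j=12 s[j]='b': π[12]=5 (border 'abbab')
j=13 s[j]='a': π[13]=6 (border 'abbaba')
j=14 s[j]='b': π[14]=7 (border 'abbabab')
j=15 s[j]='b': π[15]=8 (border 'abbababb')
j=16 s[j]='b': k: 8→3→0; π[16]=0 (border '')
j=17 s[j]='a': π[17]=1 (border 'a')
j=18 s[j]='b': π[18]=2 (border 'ab')
j=19 s[j]='b': π[19]=3 (border 'abb')
j=20 s[j]='a': π[20]=4 (border 'abba')
j=21 s[j]='b': π[21]=5 (border 'abbab')
j=22 s[j]='a': π[22]=6 (border 'abbaba')
j=23 s[j]='a': k: 6→1→0; π[23]=1 (border 'a')
j=24 s[j]='b': π[24]=2 (border 'ab')
j=25 s[j]='a': k: 2→0; π[25]=1 (border 'a')
j=26 s[j]='a': k: 1→0; π[26]=1 (border 'a')
j=27 s[j]='b': π[27]=2 (border 'ab')
j=28 s[j]='b': π[28]=3 (border 'abb')
j=29 s[j]='a': π[29]=4 (border 'abba')
j=30 s[j]='b': π[30]=5 (border 'abbab')
j=31 s[j]='a': π[31]=6 (border 'abbaba')
j=32 s[j]='a': k: 6→1→0; π[32]=1 (border 'a')
j=33 s[j]='b': π[33]=2 (border 'ab')
j=34 s[j]='a': k: 2→0; π[34]=1 (border 'a')
j=35 s[j]='a': k: 1→0; π[35]=1 (border 'a')
j=36 s[j]='a': k: 1→0; π[36]=1 (border 'a')

[0, 0, 0, 1, 2, 1, 2, 3, 4, 5, 3, 4, 5, 6, 7, 8, 0, 1, 2, 3, 4, 5, 6, 1, 2, 1, 1, 2, 3, 4, 5, 6, 1, 2, 1, 1, 1]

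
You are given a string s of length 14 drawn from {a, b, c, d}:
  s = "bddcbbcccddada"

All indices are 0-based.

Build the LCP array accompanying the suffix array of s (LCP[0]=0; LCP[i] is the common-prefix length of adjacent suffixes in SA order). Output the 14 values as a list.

[0, 1, 0, 1, 1, 0, 1, 2, 1, 0, 2, 1, 1, 2]

rank→(start, suffix):
  0 → (13, 'a')
  1 → (11, 'ada')
  2 → (4, 'bbcccddada')
  3 → (5, 'bcccddada')
  4 → (0, 'bddcbbcccddada')
  5 → (3, 'cbbcccddada')
  6 → (6, 'cccddada')
  7 → (7, 'ccddada')
  8 → (8, 'cddada')
  9 → (12, 'da')
  10 → (10, 'dada')
  11 → (2, 'dcbbcccddada')
  12 → (9, 'ddada')
  13 → (1, 'ddcbbcccddada')

SA = [13, 11, 4, 5, 0, 3, 6, 7, 8, 12, 10, 2, 9, 1]
[i] adj suffixes → lcp
  [1] 13/11 → 1 ('a')
  [2] 11/4 → 0 ('')
  [3] 4/5 → 1 ('b')
  [4] 5/0 → 1 ('b')
  [5] 0/3 → 0 ('')
  [6] 3/6 → 1 ('c')
  [7] 6/7 → 2 ('cc')
  [8] 7/8 → 1 ('c')
  [9] 8/12 → 0 ('')
  [10] 12/10 → 2 ('da')
  [11] 10/2 → 1 ('d')
  [12] 2/9 → 1 ('d')
  [13] 9/1 → 2 ('dd')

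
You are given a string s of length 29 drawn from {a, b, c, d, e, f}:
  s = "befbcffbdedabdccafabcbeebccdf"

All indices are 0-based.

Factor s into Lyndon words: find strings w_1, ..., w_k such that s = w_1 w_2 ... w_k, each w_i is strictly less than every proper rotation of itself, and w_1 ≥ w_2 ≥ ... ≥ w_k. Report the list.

["bef", "bcffbded", "abdccaf", "abcbeebccdf"]

emit factor 1: 'bef' (i=0, period=3)
emit factor 2: 'bcffbded' (i=3, period=8)
emit factor 3: 'abdccaf' (i=11, period=7)
emit factor 4: 'abcbeebccdf' (i=18, period=11)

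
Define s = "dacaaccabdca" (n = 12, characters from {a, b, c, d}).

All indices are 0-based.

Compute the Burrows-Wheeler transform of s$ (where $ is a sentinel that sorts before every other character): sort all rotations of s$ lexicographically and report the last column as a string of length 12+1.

rank  rotation       last
    0  $dacaaccabdca  a
    1  a$dacaaccabdc  c
    2  aaccabdca$dac  c
    3  abdca$dacaacc  c
    4  acaaccabdca$d  d
    5  accabdca$daca  a
    6  bdca$dacaacca  a
    7  ca$dacaaccabd  d
    8  caaccabdca$da  a
    9  cabdca$dacaac  c
   10  ccabdca$dacaa  a
   11  dacaaccabdca$  $
   12  dca$dacaaccab  b

acccdaadaca$b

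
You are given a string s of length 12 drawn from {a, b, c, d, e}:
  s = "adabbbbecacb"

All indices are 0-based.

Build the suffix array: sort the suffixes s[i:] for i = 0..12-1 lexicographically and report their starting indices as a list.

[2, 9, 0, 11, 3, 4, 5, 6, 8, 10, 1, 7]

rank | idx | suffix
   0 |   2 | abbbbecacb
   1 |   9 | acb
   2 |   0 | adabbbbecacb
   3 |  11 | b
   4 |   3 | bbbbecacb
   5 |   4 | bbbecacb
   6 |   5 | bbecacb
   7 |   6 | becacb
   8 |   8 | cacb
   9 |  10 | cb
  10 |   1 | dabbbbecacb
  11 |   7 | ecacb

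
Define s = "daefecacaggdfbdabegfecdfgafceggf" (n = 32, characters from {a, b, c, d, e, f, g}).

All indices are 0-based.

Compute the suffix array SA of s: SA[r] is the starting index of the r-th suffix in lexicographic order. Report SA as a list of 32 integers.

rank | idx | suffix
   0 |  15 | abegfecdfgafceggf
   1 |   6 | acaggdfbdabegfecdfgafceggf
   2 |   1 | aefecacaggdfbdabegfecdfgafceggf
   3 |  25 | afceggf
   4 |   8 | aggdfbdabegfecdfgafceggf
   5 |  13 | bdabegfecdfgafceggf
   6 |  16 | begfecdfgafceggf
   7 |   5 | cacaggdfbdabegfecdfgafceggf
   8 |   7 | caggdfbdabegfecdfgafceggf
   9 |  21 | cdfgafceggf
  10 |  27 | ceggf
  11 |  14 | dabegfecdfgafceggf
  12 |   0 | daefecacaggdfbdabegfecdfgafceggf
  13 |  11 | dfbdabegfecdfgafceggf
  14 |  22 | dfgafceggf
  15 |   4 | ecacaggdfbdabegfecdfgafceggf
  16 |  20 | ecdfgafceggf
  17 |   2 | efecacaggdfbdabegfecdfgafceggf
  18 |  17 | egfecdfgafceggf
  19 |  28 | eggf
  20 |  31 | f
  21 |  12 | fbdabegfecdfgafceggf
  22 |  26 | fceggf
  23 |   3 | fecacaggdfbdabegfecdfgafceggf
  24 |  19 | fecdfgafceggf
  25 |  23 | fgafceggf
  26 |  24 | gafceggf
  27 |  10 | gdfbdabegfecdfgafceggf
  28 |  30 | gf
  29 |  18 | gfecdfgafceggf
  30 |   9 | ggdfbdabegfecdfgafceggf
  31 |  29 | ggf

[15, 6, 1, 25, 8, 13, 16, 5, 7, 21, 27, 14, 0, 11, 22, 4, 20, 2, 17, 28, 31, 12, 26, 3, 19, 23, 24, 10, 30, 18, 9, 29]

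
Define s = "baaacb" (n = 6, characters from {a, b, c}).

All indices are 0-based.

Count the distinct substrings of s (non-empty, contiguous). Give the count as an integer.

17

sorted suffixes:
  #0 SA[0]=1  'aaacb'
  #1 SA[1]=2  'aacb'
  #2 SA[2]=3  'acb'
  #3 SA[3]=5  'b'
  #4 SA[4]=0  'baaacb'
  #5 SA[5]=4  'cb'

SA = [1, 2, 3, 5, 0, 4]
i: (SA[i-1],SA[i]) lcp shared
  1: (1,2) 2 'aa'
  2: (2,3) 1 'a'
  3: (3,5) 0 ''
  4: (5,0) 1 'b'
  5: (0,4) 0 ''

n(n+1)/2 = 6·7/2 = 21
Σ LCP = 0 + 2 + 1 + 0 + 1 + 0 = 4
distinct = 21 − 4 = 17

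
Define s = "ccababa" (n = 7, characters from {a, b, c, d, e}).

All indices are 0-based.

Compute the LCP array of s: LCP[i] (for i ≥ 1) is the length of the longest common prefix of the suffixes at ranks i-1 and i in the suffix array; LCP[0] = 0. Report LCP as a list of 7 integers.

rank | idx | suffix
   0 |   6 | a
   1 |   4 | aba
   2 |   2 | ababa
   3 |   5 | ba
   4 |   3 | baba
   5 |   1 | cababa
   6 |   0 | ccababa

SA = [6, 4, 2, 5, 3, 1, 0]
[i] adj suffixes → lcp
  [1] 6/4 → 1 ('a')
  [2] 4/2 → 3 ('aba')
  [3] 2/5 → 0 ('')
  [4] 5/3 → 2 ('ba')
  [5] 3/1 → 0 ('')
  [6] 1/0 → 1 ('c')

[0, 1, 3, 0, 2, 0, 1]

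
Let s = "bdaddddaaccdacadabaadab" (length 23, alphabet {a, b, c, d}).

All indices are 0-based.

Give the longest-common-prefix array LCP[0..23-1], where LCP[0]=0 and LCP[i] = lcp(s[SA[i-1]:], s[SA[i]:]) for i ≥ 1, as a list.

rank→(start, suffix):
  0 → (7, 'aaccdacadabaadab')
  1 → (18, 'aadab')
  2 → (21, 'ab')
  3 → (16, 'abaadab')
  4 → (12, 'acadabaadab')
  5 → (8, 'accdacadabaadab')
  6 → (19, 'adab')
  7 → (14, 'adabaadab')
  8 → (2, 'addddaaccdacadabaadab')
  9 → (22, 'b')
  10 → (17, 'baadab')
  11 → (0, 'bdaddddaaccdacadabaadab')
  12 → (13, 'cadabaadab')
  13 → (9, 'ccdacadabaadab')
  14 → (10, 'cdacadabaadab')
  15 → (6, 'daaccdacadabaadab')
  16 → (20, 'dab')
  17 → (15, 'dabaadab')
  18 → (11, 'dacadabaadab')
  19 → (1, 'daddddaaccdacadabaadab')
  20 → (5, 'ddaaccdacadabaadab')
  21 → (4, 'dddaaccdacadabaadab')
  22 → (3, 'ddddaaccdacadabaadab')

SA = [7, 18, 21, 16, 12, 8, 19, 14, 2, 22, 17, 0, 13, 9, 10, 6, 20, 15, 11, 1, 5, 4, 3]
rank  pair      lcp
   1  s[7:],s[18:]  2  'aa'
   2  s[18:],s[21:]  1  'a'
   3  s[21:],s[16:]  2  'ab'
   4  s[16:],s[12:]  1  'a'
   5  s[12:],s[8:]  2  'ac'
   6  s[8:],s[19:]  1  'a'
   7  s[19:],s[14:]  4  'adab'
   8  s[14:],s[2:]  2  'ad'
   9  s[2:],s[22:]  0  ''
  10  s[22:],s[17:]  1  'b'
  11  s[17:],s[0:]  1  'b'
  12  s[0:],s[13:]  0  ''
  13  s[13:],s[9:]  1  'c'
  14  s[9:],s[10:]  1  'c'
  15  s[10:],s[6:]  0  ''
  16  s[6:],s[20:]  2  'da'
  17  s[20:],s[15:]  3  'dab'
  18  s[15:],s[11:]  2  'da'
  19  s[11:],s[1:]  2  'da'
  20  s[1:],s[5:]  1  'd'
  21  s[5:],s[4:]  2  'dd'
  22  s[4:],s[3:]  3  'ddd'

[0, 2, 1, 2, 1, 2, 1, 4, 2, 0, 1, 1, 0, 1, 1, 0, 2, 3, 2, 2, 1, 2, 3]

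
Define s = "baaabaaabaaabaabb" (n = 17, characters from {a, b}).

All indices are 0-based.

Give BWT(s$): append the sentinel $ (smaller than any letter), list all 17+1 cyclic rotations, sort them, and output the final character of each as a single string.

bbbbaaabaaaab$aaaa

rank  rotation            last
    0  $baaabaaabaaabaabb  b
    1  aaabaaabaaabaabb$b  b
    2  aaabaaabaabb$baaab  b
    3  aaabaabb$baaabaaab  b
    4  aabaaabaaabaabb$ba  a
    5  aabaaabaabb$baaaba  a
    6  aabaabb$baaabaaaba  a
    7  aabb$baaabaaabaaab  b
    8  abaaabaaabaabb$baa  a
    9  abaaabaabb$baaabaa  a
   10  abaabb$baaabaaabaa  a
   11  abb$baaabaaabaaaba  a
   12  b$baaabaaabaaabaab  b
   13  baaabaaabaaabaabb$  $
   14  baaabaaabaabb$baaa  a
   15  baaabaabb$baaabaaa  a
   16  baabb$baaabaaabaaa  a
   17  bb$baaabaaabaaabaa  a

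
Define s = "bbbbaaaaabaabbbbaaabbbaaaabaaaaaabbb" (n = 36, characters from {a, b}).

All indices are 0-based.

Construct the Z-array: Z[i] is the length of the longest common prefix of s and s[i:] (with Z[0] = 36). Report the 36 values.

Z[0]=36
i=1: i≥r, start 0; Z[1]=3 extend→box=[1,4)
i=2: min(r-i=2, Z[1]=3)=2; Z[2]=2
i=3: min(r-i=1, Z[2]=2)=1; Z[3]=1
i=4: i≥r, start 0; Z[4]=0
i=5: i≥r, start 0; Z[5]=0
i=6: i≥r, start 0; Z[6]=0
i=7: i≥r, start 0; Z[7]=0
i=8: i≥r, start 0; Z[8]=0
i=9: i≥r, start 0; Z[9]=1 extend→box=[9,10)
i=10: i≥r, start 0; Z[10]=0
i=11: i≥r, start 0; Z[11]=0
i=12: i≥r, start 0; Z[12]=7 extend→box=[12,19)
i=13: min(r-i=6, Z[1]=3)=3; Z[13]=3
i=14: min(r-i=5, Z[2]=2)=2; Z[14]=2
i=15: min(r-i=4, Z[3]=1)=1; Z[15]=1
i=16: min(r-i=3, Z[4]=0)=0; Z[16]=0
i=17: min(r-i=2, Z[5]=0)=0; Z[17]=0
i=18: min(r-i=1, Z[6]=0)=0; Z[18]=0
i=19: i≥r, start 0; Z[19]=3 extend→box=[19,22)
i=20: min(r-i=2, Z[1]=3)=2; Z[20]=2
i=21: min(r-i=1, Z[2]=2)=1; Z[21]=1
i=22: i≥r, start 0; Z[22]=0
i=23: i≥r, start 0; Z[23]=0
i=24: i≥r, start 0; Z[24]=0
i=25: i≥r, start 0; Z[25]=0
i=26: i≥r, start 0; Z[26]=1 extend→box=[26,27)
i=27: i≥r, start 0; Z[27]=0
i=28: i≥r, start 0; Z[28]=0
i=29: i≥r, start 0; Z[29]=0
i=30: i≥r, start 0; Z[30]=0
i=31: i≥r, start 0; Z[31]=0
i=32: i≥r, start 0; Z[32]=0
i=33: i≥r, start 0; Z[33]=3 extend→box=[33,36)
i=34: min(r-i=2, Z[1]=3)=2; Z[34]=2
i=35: min(r-i=1, Z[2]=2)=1; Z[35]=1

[36, 3, 2, 1, 0, 0, 0, 0, 0, 1, 0, 0, 7, 3, 2, 1, 0, 0, 0, 3, 2, 1, 0, 0, 0, 0, 1, 0, 0, 0, 0, 0, 0, 3, 2, 1]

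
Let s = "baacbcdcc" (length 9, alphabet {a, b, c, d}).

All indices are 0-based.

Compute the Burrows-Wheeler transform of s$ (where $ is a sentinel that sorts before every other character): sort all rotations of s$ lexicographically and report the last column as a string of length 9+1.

rank  rotation    last
    0  $baacbcdcc  c
    1  aacbcdcc$b  b
    2  acbcdcc$ba  a
    3  baacbcdcc$  $
    4  bcdcc$baac  c
    5  c$baacbcdc  c
    6  cbcdcc$baa  a
    7  cc$baacbcd  d
    8  cdcc$baacb  b
    9  dcc$baacbc  c

cba$ccadbc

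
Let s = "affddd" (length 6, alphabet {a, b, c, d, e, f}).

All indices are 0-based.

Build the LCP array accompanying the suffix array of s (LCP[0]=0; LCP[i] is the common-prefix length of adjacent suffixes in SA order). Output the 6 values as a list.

[0, 0, 1, 2, 0, 1]

rank | idx | suffix
   0 |   0 | affddd
   1 |   5 | d
   2 |   4 | dd
   3 |   3 | ddd
   4 |   2 | fddd
   5 |   1 | ffddd

SA = [0, 5, 4, 3, 2, 1]
i: (SA[i-1],SA[i]) lcp shared
  1: (0,5) 0 ''
  2: (5,4) 1 'd'
  3: (4,3) 2 'dd'
  4: (3,2) 0 ''
  5: (2,1) 1 'f'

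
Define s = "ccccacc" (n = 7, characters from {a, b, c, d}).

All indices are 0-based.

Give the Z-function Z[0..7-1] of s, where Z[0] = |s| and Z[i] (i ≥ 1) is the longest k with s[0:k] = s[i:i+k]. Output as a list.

[7, 3, 2, 1, 0, 2, 1]

Z[0]=7
i=1: outside box; Z[1]=3 scan→box=[1,4)
i=2: min(r-i=2, Z[1]=3)=2; Z[2]=2
i=3: min(r-i=1, Z[2]=2)=1; Z[3]=1
i=4: outside box; Z[4]=0
i=5: outside box; Z[5]=2 scan→box=[5,7)
i=6: min(r-i=1, Z[1]=3)=1; Z[6]=1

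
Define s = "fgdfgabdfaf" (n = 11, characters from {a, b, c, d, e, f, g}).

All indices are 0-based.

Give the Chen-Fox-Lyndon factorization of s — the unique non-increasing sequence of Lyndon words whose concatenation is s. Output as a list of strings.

emit factor 1: 'fg' (i=0, period=2)
emit factor 2: 'dfg' (i=2, period=3)
emit factor 3: 'abdfaf' (i=5, period=6)

["fg", "dfg", "abdfaf"]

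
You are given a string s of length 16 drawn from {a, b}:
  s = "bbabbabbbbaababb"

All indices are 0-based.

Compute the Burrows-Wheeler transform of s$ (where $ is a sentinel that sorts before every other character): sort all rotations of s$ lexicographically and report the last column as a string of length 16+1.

bbabbbbbabbab$aba

rank  rotation           last
    0  $bbabbabbbbaababb  b
    1  aababb$bbabbabbbb  b
    2  ababb$bbabbabbbba  a
    3  abb$bbabbabbbbaab  b
    4  abbabbbbaababb$bb  b
    5  abbbbaababb$bbabb  b
    6  b$bbabbabbbbaabab  b
    7  baababb$bbabbabbb  b
    8  babb$bbabbabbbbaa  a
    9  babbabbbbaababb$b  b
   10  babbbbaababb$bbab  b
   11  bb$bbabbabbbbaaba  a
   12  bbaababb$bbabbabb  b
   13  bbabbabbbbaababb$  $
   14  bbabbbbaababb$bba  a
   15  bbbaababb$bbabbab  b
   16  bbbbaababb$bbabba  a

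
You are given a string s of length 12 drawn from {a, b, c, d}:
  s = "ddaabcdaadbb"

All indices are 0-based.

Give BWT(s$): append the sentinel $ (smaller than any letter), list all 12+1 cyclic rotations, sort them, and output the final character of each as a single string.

bddaabdabdca$

rank  rotation       last
    0  $ddaabcdaadbb  b
    1  aabcdaadbb$dd  d
    2  aadbb$ddaabcd  d
    3  abcdaadbb$dda  a
    4  adbb$ddaabcda  a
    5  b$ddaabcdaadb  b
    6  bb$ddaabcdaad  d
    7  bcdaadbb$ddaa  a
    8  cdaadbb$ddaab  b
    9  daabcdaadbb$d  d
   10  daadbb$ddaabc  c
   11  dbb$ddaabcdaa  a
   12  ddaabcdaadbb$  $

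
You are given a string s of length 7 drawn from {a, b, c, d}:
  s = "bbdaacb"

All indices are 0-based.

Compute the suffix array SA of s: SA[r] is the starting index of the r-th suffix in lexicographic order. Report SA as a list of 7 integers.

rank | idx | suffix
   0 |   3 | aacb
   1 |   4 | acb
   2 |   6 | b
   3 |   0 | bbdaacb
   4 |   1 | bdaacb
   5 |   5 | cb
   6 |   2 | daacb

[3, 4, 6, 0, 1, 5, 2]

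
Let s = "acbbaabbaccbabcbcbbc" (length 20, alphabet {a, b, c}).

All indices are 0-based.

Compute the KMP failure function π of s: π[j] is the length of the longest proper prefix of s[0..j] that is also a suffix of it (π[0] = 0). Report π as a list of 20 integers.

π[0] = 0
j=1 s[j]='c': π[1]=0 (border '')
j=2 s[j]='b': π[2]=0 (border '')
j=3 s[j]='b': π[3]=0 (border '')
j=4 s[j]='a': π[4]=1 (border 'a')
j=5 s[j]='a': k: 1→0; π[5]=1 (border 'a')
j=6 s[j]='b': k: 1→0; π[6]=0 (border '')
j=7 s[j]='b': π[7]=0 (border '')
j=8 s[j]='a': π[8]=1 (border 'a')
j=9 s[j]='c': π[9]=2 (border 'ac')
j=10 s[j]='c': k: 2→0; π[10]=0 (border '')
j=11 s[j]='b': π[11]=0 (border '')
j=12 s[j]='a': π[12]=1 (border 'a')
j=13 s[j]='b': k: 1→0; π[13]=0 (border '')
j=14 s[j]='c': π[14]=0 (border '')
j=15 s[j]='b': π[15]=0 (border '')
j=16 s[j]='c': π[16]=0 (border '')
j=17 s[j]='b': π[17]=0 (border '')
j=18 s[j]='b': π[18]=0 (border '')
j=19 s[j]='c': π[19]=0 (border '')

[0, 0, 0, 0, 1, 1, 0, 0, 1, 2, 0, 0, 1, 0, 0, 0, 0, 0, 0, 0]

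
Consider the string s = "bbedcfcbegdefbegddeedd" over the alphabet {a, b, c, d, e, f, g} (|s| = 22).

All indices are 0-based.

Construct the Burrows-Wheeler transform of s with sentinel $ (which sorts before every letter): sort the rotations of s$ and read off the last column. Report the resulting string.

d$bfcfddeegdgbeddbbecee

rank  rotation                 last
    0  $bbedcfcbegdefbegddeedd  d
    1  bbedcfcbegdefbegddeedd$  $
    2  bedcfcbegdefbegddeedd$b  b
    3  begddeedd$bbedcfcbegdef  f
    4  begdefbegddeedd$bbedcfc  c
    5  cbegdefbegddeedd$bbedcf  f
    6  cfcbegdefbegddeedd$bbed  d
    7  d$bbedcfcbegdefbegddeed  d
    8  dcfcbegdefbegddeedd$bbe  e
    9  dd$bbedcfcbegdefbegddee  e
   10  ddeedd$bbedcfcbegdefbeg  g
   11  deedd$bbedcfcbegdefbegd  d
   12  defbegddeedd$bbedcfcbeg  g
   13  edcfcbegdefbegddeedd$bb  b
   14  edd$bbedcfcbegdefbegdde  e
   15  eedd$bbedcfcbegdefbegdd  d
   16  efbegddeedd$bbedcfcbegd  d
   17  egddeedd$bbedcfcbegdefb  b
   18  egdefbegddeedd$bbedcfcb  b
   19  fbegddeedd$bbedcfcbegde  e
   20  fcbegdefbegddeedd$bbedc  c
   21  gddeedd$bbedcfcbegdefbe  e
   22  gdefbegddeedd$bbedcfcbe  e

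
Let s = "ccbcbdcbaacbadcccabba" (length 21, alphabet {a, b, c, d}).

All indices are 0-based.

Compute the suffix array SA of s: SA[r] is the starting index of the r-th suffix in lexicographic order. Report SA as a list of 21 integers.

sorted suffixes:
  #0 SA[0]=20  'a'
  #1 SA[1]=8  'aacbadcccabba'
  #2 SA[2]=17  'abba'
  #3 SA[3]=9  'acbadcccabba'
  #4 SA[4]=12  'adcccabba'
  #5 SA[5]=19  'ba'
  #6 SA[6]=7  'baacbadcccabba'
  #7 SA[7]=11  'badcccabba'
  #8 SA[8]=18  'bba'
  #9 SA[9]=2  'bcbdcbaacbadcccabba'
  #10 SA[10]=4  'bdcbaacbadcccabba'
  #11 SA[11]=16  'cabba'
  #12 SA[12]=6  'cbaacbadcccabba'
  #13 SA[13]=10  'cbadcccabba'
  #14 SA[14]=1  'cbcbdcbaacbadcccabba'
  #15 SA[15]=3  'cbdcbaacbadcccabba'
  #16 SA[16]=15  'ccabba'
  #17 SA[17]=0  'ccbcbdcbaacbadcccabba'
  #18 SA[18]=14  'cccabba'
  #19 SA[19]=5  'dcbaacbadcccabba'
  #20 SA[20]=13  'dcccabba'

[20, 8, 17, 9, 12, 19, 7, 11, 18, 2, 4, 16, 6, 10, 1, 3, 15, 0, 14, 5, 13]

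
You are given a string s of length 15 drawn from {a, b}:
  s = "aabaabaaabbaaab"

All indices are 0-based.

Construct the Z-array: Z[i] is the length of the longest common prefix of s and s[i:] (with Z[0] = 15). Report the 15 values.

Z[0]=15
i=1: outside box; Z[1]=1 extend→box=[1,2)
i=2: outside box; Z[2]=0
i=3: outside box; Z[3]=5 extend→box=[3,8)
i=4: min(r-i=4, Z[1]=1)=1; Z[4]=1
i=5: min(r-i=3, Z[2]=0)=0; Z[5]=0
i=6: min(r-i=2, Z[3]=5)=2; Z[6]=2
i=7: min(r-i=1, Z[4]=1)=1; Z[7]=3 extend→box=[7,10)
i=8: min(r-i=2, Z[1]=1)=1; Z[8]=1
i=9: min(r-i=1, Z[2]=0)=0; Z[9]=0
i=10: outside box; Z[10]=0
i=11: outside box; Z[11]=2 extend→box=[11,13)
i=12: min(r-i=1, Z[1]=1)=1; Z[12]=3 extend→box=[12,15)
i=13: min(r-i=2, Z[1]=1)=1; Z[13]=1
i=14: min(r-i=1, Z[2]=0)=0; Z[14]=0

[15, 1, 0, 5, 1, 0, 2, 3, 1, 0, 0, 2, 3, 1, 0]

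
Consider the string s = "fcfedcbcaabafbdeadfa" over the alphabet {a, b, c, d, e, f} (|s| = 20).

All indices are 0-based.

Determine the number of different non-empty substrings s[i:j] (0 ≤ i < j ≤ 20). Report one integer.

rank→(start, suffix):
  0 → (19, 'a')
  1 → (8, 'aabafbdeadfa')
  2 → (9, 'abafbdeadfa')
  3 → (16, 'adfa')
  4 → (11, 'afbdeadfa')
  5 → (10, 'bafbdeadfa')
  6 → (6, 'bcaabafbdeadfa')
  7 → (13, 'bdeadfa')
  8 → (7, 'caabafbdeadfa')
  9 → (5, 'cbcaabafbdeadfa')
  10 → (1, 'cfedcbcaabafbdeadfa')
  11 → (4, 'dcbcaabafbdeadfa')
  12 → (14, 'deadfa')
  13 → (17, 'dfa')
  14 → (15, 'eadfa')
  15 → (3, 'edcbcaabafbdeadfa')
  16 → (18, 'fa')
  17 → (12, 'fbdeadfa')
  18 → (0, 'fcfedcbcaabafbdeadfa')
  19 → (2, 'fedcbcaabafbdeadfa')

SA = [19, 8, 9, 16, 11, 10, 6, 13, 7, 5, 1, 4, 14, 17, 15, 3, 18, 12, 0, 2]
i: (SA[i-1],SA[i]) lcp shared
  1: (19,8) 1 'a'
  2: (8,9) 1 'a'
  3: (9,16) 1 'a'
  4: (16,11) 1 'a'
  5: (11,10) 0 ''
  6: (10,6) 1 'b'
  7: (6,13) 1 'b'
  8: (13,7) 0 ''
  9: (7,5) 1 'c'
  10: (5,1) 1 'c'
  11: (1,4) 0 ''
  12: (4,14) 1 'd'
  13: (14,17) 1 'd'
  14: (17,15) 0 ''
  15: (15,3) 1 'e'
  16: (3,18) 0 ''
  17: (18,12) 1 'f'
  18: (12,0) 1 'f'
  19: (0,2) 1 'f'

n(n+1)/2 = 20·21/2 = 210
Σ LCP = 0 + 1 + 1 + 1 + 1 + 0 + 1 + 1 + 0 + 1 + 1 + 0 + 1 + 1 + 0 + 1 + 0 + 1 + 1 + 1 = 14
distinct = 210 − 14 = 196

196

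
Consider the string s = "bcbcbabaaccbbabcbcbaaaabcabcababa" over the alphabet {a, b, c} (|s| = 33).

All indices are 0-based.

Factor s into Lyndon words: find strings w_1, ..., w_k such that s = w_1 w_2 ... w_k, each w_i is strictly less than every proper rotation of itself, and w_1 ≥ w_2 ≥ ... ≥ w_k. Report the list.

emit factor 1: 'bc' (i=0, period=2)
emit factor 2: 'bc' (i=2, period=2)
emit factor 3: 'b' (i=4, period=1)
emit factor 4: 'ab' (i=5, period=2)
emit factor 5: 'aaccbbabcbcb' (i=7, period=12)
emit factor 6: 'aaaabcabcabab' (i=19, period=13)
emit factor 7: 'a' (i=32, period=1)

["bc", "bc", "b", "ab", "aaccbbabcbcb", "aaaabcabcabab", "a"]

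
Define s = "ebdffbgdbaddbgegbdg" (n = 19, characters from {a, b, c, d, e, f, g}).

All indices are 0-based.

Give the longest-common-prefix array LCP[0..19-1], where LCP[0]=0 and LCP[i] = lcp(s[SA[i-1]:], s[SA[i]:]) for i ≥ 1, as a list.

[0, 0, 1, 2, 1, 2, 0, 2, 1, 1, 1, 0, 1, 0, 1, 0, 1, 1, 1]

rank→(start, suffix):
  0 → (9, 'addbgegbdg')
  1 → (8, 'baddbgegbdg')
  2 → (1, 'bdffbgdbaddbgegbdg')
  3 → (16, 'bdg')
  4 → (5, 'bgdbaddbgegbdg')
  5 → (12, 'bgegbdg')
  6 → (7, 'dbaddbgegbdg')
  7 → (11, 'dbgegbdg')
  8 → (10, 'ddbgegbdg')
  9 → (2, 'dffbgdbaddbgegbdg')
  10 → (17, 'dg')
  11 → (0, 'ebdffbgdbaddbgegbdg')
  12 → (14, 'egbdg')
  13 → (4, 'fbgdbaddbgegbdg')
  14 → (3, 'ffbgdbaddbgegbdg')
  15 → (18, 'g')
  16 → (15, 'gbdg')
  17 → (6, 'gdbaddbgegbdg')
  18 → (13, 'gegbdg')

SA = [9, 8, 1, 16, 5, 12, 7, 11, 10, 2, 17, 0, 14, 4, 3, 18, 15, 6, 13]
[i] adj suffixes → lcp
  [1] 9/8 → 0 ('')
  [2] 8/1 → 1 ('b')
  [3] 1/16 → 2 ('bd')
  [4] 16/5 → 1 ('b')
  [5] 5/12 → 2 ('bg')
  [6] 12/7 → 0 ('')
  [7] 7/11 → 2 ('db')
  [8] 11/10 → 1 ('d')
  [9] 10/2 → 1 ('d')
  [10] 2/17 → 1 ('d')
  [11] 17/0 → 0 ('')
  [12] 0/14 → 1 ('e')
  [13] 14/4 → 0 ('')
  [14] 4/3 → 1 ('f')
  [15] 3/18 → 0 ('')
  [16] 18/15 → 1 ('g')
  [17] 15/6 → 1 ('g')
  [18] 6/13 → 1 ('g')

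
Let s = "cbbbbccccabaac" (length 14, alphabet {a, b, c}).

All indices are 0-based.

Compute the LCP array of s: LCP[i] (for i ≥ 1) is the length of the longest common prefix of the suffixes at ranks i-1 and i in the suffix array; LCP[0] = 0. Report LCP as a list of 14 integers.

rank→(start, suffix):
  0 → (11, 'aac')
  1 → (9, 'abaac')
  2 → (12, 'ac')
  3 → (10, 'baac')
  4 → (1, 'bbbbccccabaac')
  5 → (2, 'bbbccccabaac')
  6 → (3, 'bbccccabaac')
  7 → (4, 'bccccabaac')
  8 → (13, 'c')
  9 → (8, 'cabaac')
  10 → (0, 'cbbbbccccabaac')
  11 → (7, 'ccabaac')
  12 → (6, 'cccabaac')
  13 → (5, 'ccccabaac')

SA = [11, 9, 12, 10, 1, 2, 3, 4, 13, 8, 0, 7, 6, 5]
i: (SA[i-1],SA[i]) lcp shared
  1: (11,9) 1 'a'
  2: (9,12) 1 'a'
  3: (12,10) 0 ''
  4: (10,1) 1 'b'
  5: (1,2) 3 'bbb'
  6: (2,3) 2 'bb'
  7: (3,4) 1 'b'
  8: (4,13) 0 ''
  9: (13,8) 1 'c'
  10: (8,0) 1 'c'
  11: (0,7) 1 'c'
  12: (7,6) 2 'cc'
  13: (6,5) 3 'ccc'

[0, 1, 1, 0, 1, 3, 2, 1, 0, 1, 1, 1, 2, 3]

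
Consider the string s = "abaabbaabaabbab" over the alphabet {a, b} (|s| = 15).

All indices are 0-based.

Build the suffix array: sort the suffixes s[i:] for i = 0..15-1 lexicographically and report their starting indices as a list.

[6, 2, 9, 13, 0, 7, 3, 10, 14, 5, 1, 8, 12, 4, 11]

sorted suffixes:
  #0 SA[0]=6  'aabaabbab'
  #1 SA[1]=2  'aabbaabaabbab'
  #2 SA[2]=9  'aabbab'
  #3 SA[3]=13  'ab'
  #4 SA[4]=0  'abaabbaabaabbab'
  #5 SA[5]=7  'abaabbab'
  #6 SA[6]=3  'abbaabaabbab'
  #7 SA[7]=10  'abbab'
  #8 SA[8]=14  'b'
  #9 SA[9]=5  'baabaabbab'
  #10 SA[10]=1  'baabbaabaabbab'
  #11 SA[11]=8  'baabbab'
  #12 SA[12]=12  'bab'
  #13 SA[13]=4  'bbaabaabbab'
  #14 SA[14]=11  'bbab'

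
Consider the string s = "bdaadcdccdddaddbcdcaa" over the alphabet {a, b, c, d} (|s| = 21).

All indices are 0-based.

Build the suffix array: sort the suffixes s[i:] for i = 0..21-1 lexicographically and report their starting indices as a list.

[20, 19, 2, 3, 12, 15, 0, 18, 7, 16, 5, 8, 1, 11, 14, 17, 6, 4, 10, 13, 9]

sorted suffixes:
  #0 SA[0]=20  'a'
  #1 SA[1]=19  'aa'
  #2 SA[2]=2  'aadcdccdddaddbcdcaa'
  #3 SA[3]=3  'adcdccdddaddbcdcaa'
  #4 SA[4]=12  'addbcdcaa'
  #5 SA[5]=15  'bcdcaa'
  #6 SA[6]=0  'bdaadcdccdddaddbcdcaa'
  #7 SA[7]=18  'caa'
  #8 SA[8]=7  'ccdddaddbcdcaa'
  #9 SA[9]=16  'cdcaa'
  #10 SA[10]=5  'cdccdddaddbcdcaa'
  #11 SA[11]=8  'cdddaddbcdcaa'
  #12 SA[12]=1  'daadcdccdddaddbcdcaa'
  #13 SA[13]=11  'daddbcdcaa'
  #14 SA[14]=14  'dbcdcaa'
  #15 SA[15]=17  'dcaa'
  #16 SA[16]=6  'dccdddaddbcdcaa'
  #17 SA[17]=4  'dcdccdddaddbcdcaa'
  #18 SA[18]=10  'ddaddbcdcaa'
  #19 SA[19]=13  'ddbcdcaa'
  #20 SA[20]=9  'dddaddbcdcaa'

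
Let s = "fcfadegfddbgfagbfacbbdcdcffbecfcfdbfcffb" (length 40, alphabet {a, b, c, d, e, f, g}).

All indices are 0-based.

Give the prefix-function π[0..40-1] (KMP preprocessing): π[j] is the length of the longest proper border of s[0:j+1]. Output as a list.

[0, 0, 1, 0, 0, 0, 0, 1, 0, 0, 0, 0, 1, 0, 0, 0, 1, 0, 0, 0, 0, 0, 0, 0, 0, 1, 1, 0, 0, 0, 1, 2, 3, 0, 0, 1, 2, 3, 1, 0]

π[0] = 0
j=1 s[j]='c': π[1]=0 (border '')
j=2 s[j]='f': π[2]=1 (border 'f')
j=3 s[j]='a': k: 1→0; π[3]=0 (border '')
j=4 s[j]='d': π[4]=0 (border '')
j=5 s[j]='e': π[5]=0 (border '')
j=6 s[j]='g': π[6]=0 (border '')
j=7 s[j]='f': π[7]=1 (border 'f')
j=8 s[j]='d': k: 1→0; π[8]=0 (border '')
j=9 s[j]='d': π[9]=0 (border '')
j=10 s[j]='b': π[10]=0 (border '')
j=11 s[j]='g': π[11]=0 (border '')
j=12 s[j]='f': π[12]=1 (border 'f')
j=13 s[j]='a': k: 1→0; π[13]=0 (border '')
j=14 s[j]='g': π[14]=0 (border '')
j=15 s[j]='b': π[15]=0 (border '')
j=16 s[j]='f': π[16]=1 (border 'f')
j=17 s[j]='a': k: 1→0; π[17]=0 (border '')
j=18 s[j]='c': π[18]=0 (border '')
j=19 s[j]='b': π[19]=0 (border '')
j=20 s[j]='b': π[20]=0 (border '')
j=21 s[j]='d': π[21]=0 (border '')
j=22 s[j]='c': π[22]=0 (border '')
j=23 s[j]='d': π[23]=0 (border '')
j=24 s[j]='c': π[24]=0 (border '')
j=25 s[j]='f': π[25]=1 (border 'f')
j=26 s[j]='f': k: 1→0; π[26]=1 (border 'f')
j=27 s[j]='b': k: 1→0; π[27]=0 (border '')
j=28 s[j]='e': π[28]=0 (border '')
j=29 s[j]='c': π[29]=0 (border '')
j=30 s[j]='f': π[30]=1 (border 'f')
j=31 s[j]='c': π[31]=2 (border 'fc')
j=32 s[j]='f': π[32]=3 (border 'fcf')
j=33 s[j]='d': k: 3→1→0; π[33]=0 (border '')
j=34 s[j]='b': π[34]=0 (border '')
j=35 s[j]='f': π[35]=1 (border 'f')
j=36 s[j]='c': π[36]=2 (border 'fc')
j=37 s[j]='f': π[37]=3 (border 'fcf')
j=38 s[j]='f': k: 3→1→0; π[38]=1 (border 'f')
j=39 s[j]='b': k: 1→0; π[39]=0 (border '')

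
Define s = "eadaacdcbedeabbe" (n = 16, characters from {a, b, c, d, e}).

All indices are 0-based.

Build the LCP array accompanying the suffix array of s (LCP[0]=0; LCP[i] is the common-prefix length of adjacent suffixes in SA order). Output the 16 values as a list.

[0, 1, 1, 1, 0, 1, 2, 0, 1, 0, 1, 1, 0, 1, 2, 1]

rank→(start, suffix):
  0 → (3, 'aacdcbedeabbe')
  1 → (12, 'abbe')
  2 → (4, 'acdcbedeabbe')
  3 → (1, 'adaacdcbedeabbe')
  4 → (13, 'bbe')
  5 → (14, 'be')
  6 → (8, 'bedeabbe')
  7 → (7, 'cbedeabbe')
  8 → (5, 'cdcbedeabbe')
  9 → (2, 'daacdcbedeabbe')
  10 → (6, 'dcbedeabbe')
  11 → (10, 'deabbe')
  12 → (15, 'e')
  13 → (11, 'eabbe')
  14 → (0, 'eadaacdcbedeabbe')
  15 → (9, 'edeabbe')

SA = [3, 12, 4, 1, 13, 14, 8, 7, 5, 2, 6, 10, 15, 11, 0, 9]
[i] adj suffixes → lcp
  [1] 3/12 → 1 ('a')
  [2] 12/4 → 1 ('a')
  [3] 4/1 → 1 ('a')
  [4] 1/13 → 0 ('')
  [5] 13/14 → 1 ('b')
  [6] 14/8 → 2 ('be')
  [7] 8/7 → 0 ('')
  [8] 7/5 → 1 ('c')
  [9] 5/2 → 0 ('')
  [10] 2/6 → 1 ('d')
  [11] 6/10 → 1 ('d')
  [12] 10/15 → 0 ('')
  [13] 15/11 → 1 ('e')
  [14] 11/0 → 2 ('ea')
  [15] 0/9 → 1 ('e')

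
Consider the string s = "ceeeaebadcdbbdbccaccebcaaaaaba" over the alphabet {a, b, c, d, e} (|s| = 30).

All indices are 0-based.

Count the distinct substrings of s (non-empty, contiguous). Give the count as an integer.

rank→(start, suffix):
  0 → (29, 'a')
  1 → (23, 'aaaaaba')
  2 → (24, 'aaaaba')
  3 → (25, 'aaaba')
  4 → (26, 'aaba')
  5 → (27, 'aba')
  6 → (17, 'accebcaaaaaba')
  7 → (7, 'adcdbbdbccaccebcaaaaaba')
  8 → (4, 'aebadcdbbdbccaccebcaaaaaba')
  9 → (28, 'ba')
  10 → (6, 'badcdbbdbccaccebcaaaaaba')
  11 → (11, 'bbdbccaccebcaaaaaba')
  12 → (21, 'bcaaaaaba')
  13 → (14, 'bccaccebcaaaaaba')
  14 → (12, 'bdbccaccebcaaaaaba')
  15 → (22, 'caaaaaba')
  16 → (16, 'caccebcaaaaaba')
  17 → (15, 'ccaccebcaaaaaba')
  18 → (18, 'ccebcaaaaaba')
  19 → (9, 'cdbbdbccaccebcaaaaaba')
  20 → (19, 'cebcaaaaaba')
  21 → (0, 'ceeeaebadcdbbdbccaccebcaaaaaba')
  22 → (10, 'dbbdbccaccebcaaaaaba')
  23 → (13, 'dbccaccebcaaaaaba')
  24 → (8, 'dcdbbdbccaccebcaaaaaba')
  25 → (3, 'eaebadcdbbdbccaccebcaaaaaba')
  26 → (5, 'ebadcdbbdbccaccebcaaaaaba')
  27 → (20, 'ebcaaaaaba')
  28 → (2, 'eeaebadcdbbdbccaccebcaaaaaba')
  29 → (1, 'eeeaebadcdbbdbccaccebcaaaaaba')

SA = [29, 23, 24, 25, 26, 27, 17, 7, 4, 28, 6, 11, 21, 14, 12, 22, 16, 15, 18, 9, 19, 0, 10, 13, 8, 3, 5, 20, 2, 1]
rank  pair      lcp
   1  s[29:],s[23:]  1  'a'
   2  s[23:],s[24:]  4  'aaaa'
   3  s[24:],s[25:]  3  'aaa'
   4  s[25:],s[26:]  2  'aa'
   5  s[26:],s[27:]  1  'a'
   6  s[27:],s[17:]  1  'a'
   7  s[17:],s[7:]  1  'a'
   8  s[7:],s[4:]  1  'a'
   9  s[4:],s[28:]  0  ''
  10  s[28:],s[6:]  2  'ba'
  11  s[6:],s[11:]  1  'b'
  12  s[11:],s[21:]  1  'b'
  13  s[21:],s[14:]  2  'bc'
  14  s[14:],s[12:]  1  'b'
  15  s[12:],s[22:]  0  ''
  16  s[22:],s[16:]  2  'ca'
  17  s[16:],s[15:]  1  'c'
  18  s[15:],s[18:]  2  'cc'
  19  s[18:],s[9:]  1  'c'
  20  s[9:],s[19:]  1  'c'
  21  s[19:],s[0:]  2  'ce'
  22  s[0:],s[10:]  0  ''
  23  s[10:],s[13:]  2  'db'
  24  s[13:],s[8:]  1  'd'
  25  s[8:],s[3:]  0  ''
  26  s[3:],s[5:]  1  'e'
  27  s[5:],s[20:]  2  'eb'
  28  s[20:],s[2:]  1  'e'
  29  s[2:],s[1:]  2  'ee'

n(n+1)/2 = 30·31/2 = 465
Σ LCP = 0 + 1 + 4 + 3 + 2 + 1 + 1 + 1 + 1 + 0 + 2 + 1 + 1 + 2 + 1 + 0 + 2 + 1 + 2 + 1 + 1 + 2 + 0 + 2 + 1 + 0 + 1 + 2 + 1 + 2 = 39
distinct = 465 − 39 = 426

426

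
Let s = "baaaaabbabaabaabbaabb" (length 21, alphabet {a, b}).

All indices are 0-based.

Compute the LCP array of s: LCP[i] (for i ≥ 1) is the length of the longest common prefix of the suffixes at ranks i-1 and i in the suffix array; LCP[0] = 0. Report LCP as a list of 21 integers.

[0, 4, 3, 2, 3, 4, 5, 1, 5, 2, 3, 4, 0, 1, 3, 4, 5, 2, 1, 2, 3]

rank→(start, suffix):
  0 → (1, 'aaaaabbabaabaabbaabb')
  1 → (2, 'aaaabbabaabaabbaabb')
  2 → (3, 'aaabbabaabaabbaabb')
  3 → (10, 'aabaabbaabb')
  4 → (17, 'aabb')
  5 → (13, 'aabbaabb')
  6 → (4, 'aabbabaabaabbaabb')
  7 → (8, 'abaabaabbaabb')
  8 → (11, 'abaabbaabb')
  9 → (18, 'abb')
  10 → (14, 'abbaabb')
  11 → (5, 'abbabaabaabbaabb')
  12 → (20, 'b')
  13 → (0, 'baaaaabbabaabaabbaabb')
  14 → (9, 'baabaabbaabb')
  15 → (16, 'baabb')
  16 → (12, 'baabbaabb')
  17 → (7, 'babaabaabbaabb')
  18 → (19, 'bb')
  19 → (15, 'bbaabb')
  20 → (6, 'bbabaabaabbaabb')

SA = [1, 2, 3, 10, 17, 13, 4, 8, 11, 18, 14, 5, 20, 0, 9, 16, 12, 7, 19, 15, 6]
[i] adj suffixes → lcp
  [1] 1/2 → 4 ('aaaa')
  [2] 2/3 → 3 ('aaa')
  [3] 3/10 → 2 ('aa')
  [4] 10/17 → 3 ('aab')
  [5] 17/13 → 4 ('aabb')
  [6] 13/4 → 5 ('aabba')
  [7] 4/8 → 1 ('a')
  [8] 8/11 → 5 ('abaab')
  [9] 11/18 → 2 ('ab')
  [10] 18/14 → 3 ('abb')
  [11] 14/5 → 4 ('abba')
  [12] 5/20 → 0 ('')
  [13] 20/0 → 1 ('b')
  [14] 0/9 → 3 ('baa')
  [15] 9/16 → 4 ('baab')
  [16] 16/12 → 5 ('baabb')
  [17] 12/7 → 2 ('ba')
  [18] 7/19 → 1 ('b')
  [19] 19/15 → 2 ('bb')
  [20] 15/6 → 3 ('bba')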